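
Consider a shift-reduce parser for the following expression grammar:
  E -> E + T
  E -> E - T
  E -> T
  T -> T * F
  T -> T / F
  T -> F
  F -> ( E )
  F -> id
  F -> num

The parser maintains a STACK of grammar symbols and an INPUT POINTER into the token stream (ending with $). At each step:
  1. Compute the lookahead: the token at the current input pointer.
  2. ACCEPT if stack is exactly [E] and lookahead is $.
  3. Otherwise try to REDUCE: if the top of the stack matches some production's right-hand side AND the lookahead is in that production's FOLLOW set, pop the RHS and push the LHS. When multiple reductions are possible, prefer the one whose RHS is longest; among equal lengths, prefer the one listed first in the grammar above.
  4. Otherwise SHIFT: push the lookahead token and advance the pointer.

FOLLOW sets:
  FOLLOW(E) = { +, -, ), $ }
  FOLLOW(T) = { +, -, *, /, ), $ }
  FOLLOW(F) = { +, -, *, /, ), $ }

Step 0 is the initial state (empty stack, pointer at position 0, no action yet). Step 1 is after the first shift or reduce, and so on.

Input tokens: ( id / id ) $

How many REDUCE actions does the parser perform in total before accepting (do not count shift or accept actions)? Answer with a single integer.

Step 1: shift (. Stack=[(] ptr=1 lookahead=id remaining=[id / id ) $]
Step 2: shift id. Stack=[( id] ptr=2 lookahead=/ remaining=[/ id ) $]
Step 3: reduce F->id. Stack=[( F] ptr=2 lookahead=/ remaining=[/ id ) $]
Step 4: reduce T->F. Stack=[( T] ptr=2 lookahead=/ remaining=[/ id ) $]
Step 5: shift /. Stack=[( T /] ptr=3 lookahead=id remaining=[id ) $]
Step 6: shift id. Stack=[( T / id] ptr=4 lookahead=) remaining=[) $]
Step 7: reduce F->id. Stack=[( T / F] ptr=4 lookahead=) remaining=[) $]
Step 8: reduce T->T / F. Stack=[( T] ptr=4 lookahead=) remaining=[) $]
Step 9: reduce E->T. Stack=[( E] ptr=4 lookahead=) remaining=[) $]
Step 10: shift ). Stack=[( E )] ptr=5 lookahead=$ remaining=[$]
Step 11: reduce F->( E ). Stack=[F] ptr=5 lookahead=$ remaining=[$]
Step 12: reduce T->F. Stack=[T] ptr=5 lookahead=$ remaining=[$]
Step 13: reduce E->T. Stack=[E] ptr=5 lookahead=$ remaining=[$]
Step 14: accept. Stack=[E] ptr=5 lookahead=$ remaining=[$]

Answer: 8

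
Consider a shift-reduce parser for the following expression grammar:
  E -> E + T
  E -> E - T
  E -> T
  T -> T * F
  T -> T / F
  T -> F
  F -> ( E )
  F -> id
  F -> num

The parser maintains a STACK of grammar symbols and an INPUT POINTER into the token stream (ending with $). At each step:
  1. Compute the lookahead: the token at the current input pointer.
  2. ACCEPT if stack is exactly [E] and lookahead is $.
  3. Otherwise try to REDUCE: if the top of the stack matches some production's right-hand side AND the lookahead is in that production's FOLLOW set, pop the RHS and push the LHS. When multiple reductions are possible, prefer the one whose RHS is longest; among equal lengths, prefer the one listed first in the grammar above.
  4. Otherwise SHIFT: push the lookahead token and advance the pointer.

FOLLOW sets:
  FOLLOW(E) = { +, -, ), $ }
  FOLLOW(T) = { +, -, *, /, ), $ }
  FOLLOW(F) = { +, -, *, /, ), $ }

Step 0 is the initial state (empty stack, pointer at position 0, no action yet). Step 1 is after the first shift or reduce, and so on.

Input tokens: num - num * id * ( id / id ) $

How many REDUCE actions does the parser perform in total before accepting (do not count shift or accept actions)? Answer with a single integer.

Answer: 15

Derivation:
Step 1: shift num. Stack=[num] ptr=1 lookahead=- remaining=[- num * id * ( id / id ) $]
Step 2: reduce F->num. Stack=[F] ptr=1 lookahead=- remaining=[- num * id * ( id / id ) $]
Step 3: reduce T->F. Stack=[T] ptr=1 lookahead=- remaining=[- num * id * ( id / id ) $]
Step 4: reduce E->T. Stack=[E] ptr=1 lookahead=- remaining=[- num * id * ( id / id ) $]
Step 5: shift -. Stack=[E -] ptr=2 lookahead=num remaining=[num * id * ( id / id ) $]
Step 6: shift num. Stack=[E - num] ptr=3 lookahead=* remaining=[* id * ( id / id ) $]
Step 7: reduce F->num. Stack=[E - F] ptr=3 lookahead=* remaining=[* id * ( id / id ) $]
Step 8: reduce T->F. Stack=[E - T] ptr=3 lookahead=* remaining=[* id * ( id / id ) $]
Step 9: shift *. Stack=[E - T *] ptr=4 lookahead=id remaining=[id * ( id / id ) $]
Step 10: shift id. Stack=[E - T * id] ptr=5 lookahead=* remaining=[* ( id / id ) $]
Step 11: reduce F->id. Stack=[E - T * F] ptr=5 lookahead=* remaining=[* ( id / id ) $]
Step 12: reduce T->T * F. Stack=[E - T] ptr=5 lookahead=* remaining=[* ( id / id ) $]
Step 13: shift *. Stack=[E - T *] ptr=6 lookahead=( remaining=[( id / id ) $]
Step 14: shift (. Stack=[E - T * (] ptr=7 lookahead=id remaining=[id / id ) $]
Step 15: shift id. Stack=[E - T * ( id] ptr=8 lookahead=/ remaining=[/ id ) $]
Step 16: reduce F->id. Stack=[E - T * ( F] ptr=8 lookahead=/ remaining=[/ id ) $]
Step 17: reduce T->F. Stack=[E - T * ( T] ptr=8 lookahead=/ remaining=[/ id ) $]
Step 18: shift /. Stack=[E - T * ( T /] ptr=9 lookahead=id remaining=[id ) $]
Step 19: shift id. Stack=[E - T * ( T / id] ptr=10 lookahead=) remaining=[) $]
Step 20: reduce F->id. Stack=[E - T * ( T / F] ptr=10 lookahead=) remaining=[) $]
Step 21: reduce T->T / F. Stack=[E - T * ( T] ptr=10 lookahead=) remaining=[) $]
Step 22: reduce E->T. Stack=[E - T * ( E] ptr=10 lookahead=) remaining=[) $]
Step 23: shift ). Stack=[E - T * ( E )] ptr=11 lookahead=$ remaining=[$]
Step 24: reduce F->( E ). Stack=[E - T * F] ptr=11 lookahead=$ remaining=[$]
Step 25: reduce T->T * F. Stack=[E - T] ptr=11 lookahead=$ remaining=[$]
Step 26: reduce E->E - T. Stack=[E] ptr=11 lookahead=$ remaining=[$]
Step 27: accept. Stack=[E] ptr=11 lookahead=$ remaining=[$]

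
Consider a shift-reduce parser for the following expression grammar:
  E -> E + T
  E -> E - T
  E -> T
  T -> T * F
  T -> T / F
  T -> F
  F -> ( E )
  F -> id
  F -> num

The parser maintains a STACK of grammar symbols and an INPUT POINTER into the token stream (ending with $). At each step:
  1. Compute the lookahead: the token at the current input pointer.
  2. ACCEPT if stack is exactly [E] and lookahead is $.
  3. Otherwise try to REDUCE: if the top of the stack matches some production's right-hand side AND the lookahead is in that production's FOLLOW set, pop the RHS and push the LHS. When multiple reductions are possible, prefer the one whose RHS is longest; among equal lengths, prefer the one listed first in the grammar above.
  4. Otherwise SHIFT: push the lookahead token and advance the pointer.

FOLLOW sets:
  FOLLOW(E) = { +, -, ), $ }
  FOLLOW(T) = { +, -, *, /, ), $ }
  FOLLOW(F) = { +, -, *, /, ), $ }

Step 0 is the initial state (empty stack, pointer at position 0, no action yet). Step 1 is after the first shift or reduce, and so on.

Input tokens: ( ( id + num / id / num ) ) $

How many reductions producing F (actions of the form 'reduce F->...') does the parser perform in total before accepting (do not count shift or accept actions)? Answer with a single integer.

Answer: 6

Derivation:
Step 1: shift (. Stack=[(] ptr=1 lookahead=( remaining=[( id + num / id / num ) ) $]
Step 2: shift (. Stack=[( (] ptr=2 lookahead=id remaining=[id + num / id / num ) ) $]
Step 3: shift id. Stack=[( ( id] ptr=3 lookahead=+ remaining=[+ num / id / num ) ) $]
Step 4: reduce F->id. Stack=[( ( F] ptr=3 lookahead=+ remaining=[+ num / id / num ) ) $]
Step 5: reduce T->F. Stack=[( ( T] ptr=3 lookahead=+ remaining=[+ num / id / num ) ) $]
Step 6: reduce E->T. Stack=[( ( E] ptr=3 lookahead=+ remaining=[+ num / id / num ) ) $]
Step 7: shift +. Stack=[( ( E +] ptr=4 lookahead=num remaining=[num / id / num ) ) $]
Step 8: shift num. Stack=[( ( E + num] ptr=5 lookahead=/ remaining=[/ id / num ) ) $]
Step 9: reduce F->num. Stack=[( ( E + F] ptr=5 lookahead=/ remaining=[/ id / num ) ) $]
Step 10: reduce T->F. Stack=[( ( E + T] ptr=5 lookahead=/ remaining=[/ id / num ) ) $]
Step 11: shift /. Stack=[( ( E + T /] ptr=6 lookahead=id remaining=[id / num ) ) $]
Step 12: shift id. Stack=[( ( E + T / id] ptr=7 lookahead=/ remaining=[/ num ) ) $]
Step 13: reduce F->id. Stack=[( ( E + T / F] ptr=7 lookahead=/ remaining=[/ num ) ) $]
Step 14: reduce T->T / F. Stack=[( ( E + T] ptr=7 lookahead=/ remaining=[/ num ) ) $]
Step 15: shift /. Stack=[( ( E + T /] ptr=8 lookahead=num remaining=[num ) ) $]
Step 16: shift num. Stack=[( ( E + T / num] ptr=9 lookahead=) remaining=[) ) $]
Step 17: reduce F->num. Stack=[( ( E + T / F] ptr=9 lookahead=) remaining=[) ) $]
Step 18: reduce T->T / F. Stack=[( ( E + T] ptr=9 lookahead=) remaining=[) ) $]
Step 19: reduce E->E + T. Stack=[( ( E] ptr=9 lookahead=) remaining=[) ) $]
Step 20: shift ). Stack=[( ( E )] ptr=10 lookahead=) remaining=[) $]
Step 21: reduce F->( E ). Stack=[( F] ptr=10 lookahead=) remaining=[) $]
Step 22: reduce T->F. Stack=[( T] ptr=10 lookahead=) remaining=[) $]
Step 23: reduce E->T. Stack=[( E] ptr=10 lookahead=) remaining=[) $]
Step 24: shift ). Stack=[( E )] ptr=11 lookahead=$ remaining=[$]
Step 25: reduce F->( E ). Stack=[F] ptr=11 lookahead=$ remaining=[$]
Step 26: reduce T->F. Stack=[T] ptr=11 lookahead=$ remaining=[$]
Step 27: reduce E->T. Stack=[E] ptr=11 lookahead=$ remaining=[$]
Step 28: accept. Stack=[E] ptr=11 lookahead=$ remaining=[$]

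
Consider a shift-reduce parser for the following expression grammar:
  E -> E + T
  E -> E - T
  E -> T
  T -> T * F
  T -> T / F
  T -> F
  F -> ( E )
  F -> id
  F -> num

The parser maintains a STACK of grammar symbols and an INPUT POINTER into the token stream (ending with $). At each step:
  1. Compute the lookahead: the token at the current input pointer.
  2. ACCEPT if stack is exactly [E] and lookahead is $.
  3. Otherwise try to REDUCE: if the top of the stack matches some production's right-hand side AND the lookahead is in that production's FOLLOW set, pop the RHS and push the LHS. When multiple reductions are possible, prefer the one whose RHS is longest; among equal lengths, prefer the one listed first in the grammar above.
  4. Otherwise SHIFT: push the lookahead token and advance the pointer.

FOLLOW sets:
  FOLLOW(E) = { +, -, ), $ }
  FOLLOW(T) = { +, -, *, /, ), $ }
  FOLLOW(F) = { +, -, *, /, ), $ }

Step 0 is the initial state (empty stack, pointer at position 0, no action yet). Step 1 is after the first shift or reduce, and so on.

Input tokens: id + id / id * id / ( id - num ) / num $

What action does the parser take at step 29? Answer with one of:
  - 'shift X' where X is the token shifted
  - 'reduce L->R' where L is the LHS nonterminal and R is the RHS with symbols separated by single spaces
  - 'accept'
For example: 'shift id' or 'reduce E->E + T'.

Answer: reduce F->( E )

Derivation:
Step 1: shift id. Stack=[id] ptr=1 lookahead=+ remaining=[+ id / id * id / ( id - num ) / num $]
Step 2: reduce F->id. Stack=[F] ptr=1 lookahead=+ remaining=[+ id / id * id / ( id - num ) / num $]
Step 3: reduce T->F. Stack=[T] ptr=1 lookahead=+ remaining=[+ id / id * id / ( id - num ) / num $]
Step 4: reduce E->T. Stack=[E] ptr=1 lookahead=+ remaining=[+ id / id * id / ( id - num ) / num $]
Step 5: shift +. Stack=[E +] ptr=2 lookahead=id remaining=[id / id * id / ( id - num ) / num $]
Step 6: shift id. Stack=[E + id] ptr=3 lookahead=/ remaining=[/ id * id / ( id - num ) / num $]
Step 7: reduce F->id. Stack=[E + F] ptr=3 lookahead=/ remaining=[/ id * id / ( id - num ) / num $]
Step 8: reduce T->F. Stack=[E + T] ptr=3 lookahead=/ remaining=[/ id * id / ( id - num ) / num $]
Step 9: shift /. Stack=[E + T /] ptr=4 lookahead=id remaining=[id * id / ( id - num ) / num $]
Step 10: shift id. Stack=[E + T / id] ptr=5 lookahead=* remaining=[* id / ( id - num ) / num $]
Step 11: reduce F->id. Stack=[E + T / F] ptr=5 lookahead=* remaining=[* id / ( id - num ) / num $]
Step 12: reduce T->T / F. Stack=[E + T] ptr=5 lookahead=* remaining=[* id / ( id - num ) / num $]
Step 13: shift *. Stack=[E + T *] ptr=6 lookahead=id remaining=[id / ( id - num ) / num $]
Step 14: shift id. Stack=[E + T * id] ptr=7 lookahead=/ remaining=[/ ( id - num ) / num $]
Step 15: reduce F->id. Stack=[E + T * F] ptr=7 lookahead=/ remaining=[/ ( id - num ) / num $]
Step 16: reduce T->T * F. Stack=[E + T] ptr=7 lookahead=/ remaining=[/ ( id - num ) / num $]
Step 17: shift /. Stack=[E + T /] ptr=8 lookahead=( remaining=[( id - num ) / num $]
Step 18: shift (. Stack=[E + T / (] ptr=9 lookahead=id remaining=[id - num ) / num $]
Step 19: shift id. Stack=[E + T / ( id] ptr=10 lookahead=- remaining=[- num ) / num $]
Step 20: reduce F->id. Stack=[E + T / ( F] ptr=10 lookahead=- remaining=[- num ) / num $]
Step 21: reduce T->F. Stack=[E + T / ( T] ptr=10 lookahead=- remaining=[- num ) / num $]
Step 22: reduce E->T. Stack=[E + T / ( E] ptr=10 lookahead=- remaining=[- num ) / num $]
Step 23: shift -. Stack=[E + T / ( E -] ptr=11 lookahead=num remaining=[num ) / num $]
Step 24: shift num. Stack=[E + T / ( E - num] ptr=12 lookahead=) remaining=[) / num $]
Step 25: reduce F->num. Stack=[E + T / ( E - F] ptr=12 lookahead=) remaining=[) / num $]
Step 26: reduce T->F. Stack=[E + T / ( E - T] ptr=12 lookahead=) remaining=[) / num $]
Step 27: reduce E->E - T. Stack=[E + T / ( E] ptr=12 lookahead=) remaining=[) / num $]
Step 28: shift ). Stack=[E + T / ( E )] ptr=13 lookahead=/ remaining=[/ num $]
Step 29: reduce F->( E ). Stack=[E + T / F] ptr=13 lookahead=/ remaining=[/ num $]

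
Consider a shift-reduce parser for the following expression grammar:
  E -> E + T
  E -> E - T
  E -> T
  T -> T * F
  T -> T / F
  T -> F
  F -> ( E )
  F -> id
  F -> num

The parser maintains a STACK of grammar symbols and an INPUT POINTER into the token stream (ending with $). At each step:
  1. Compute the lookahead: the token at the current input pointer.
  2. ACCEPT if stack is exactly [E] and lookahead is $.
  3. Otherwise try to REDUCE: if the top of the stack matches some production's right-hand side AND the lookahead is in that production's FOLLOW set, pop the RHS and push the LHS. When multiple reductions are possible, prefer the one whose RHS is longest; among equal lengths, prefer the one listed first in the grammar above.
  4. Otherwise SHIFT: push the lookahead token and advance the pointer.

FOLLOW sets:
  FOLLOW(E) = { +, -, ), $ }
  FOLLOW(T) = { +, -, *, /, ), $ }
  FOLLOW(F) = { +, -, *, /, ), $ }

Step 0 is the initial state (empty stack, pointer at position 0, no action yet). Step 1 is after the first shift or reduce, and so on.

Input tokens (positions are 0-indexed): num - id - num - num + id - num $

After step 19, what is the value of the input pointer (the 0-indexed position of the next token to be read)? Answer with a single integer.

Answer: 7

Derivation:
Step 1: shift num. Stack=[num] ptr=1 lookahead=- remaining=[- id - num - num + id - num $]
Step 2: reduce F->num. Stack=[F] ptr=1 lookahead=- remaining=[- id - num - num + id - num $]
Step 3: reduce T->F. Stack=[T] ptr=1 lookahead=- remaining=[- id - num - num + id - num $]
Step 4: reduce E->T. Stack=[E] ptr=1 lookahead=- remaining=[- id - num - num + id - num $]
Step 5: shift -. Stack=[E -] ptr=2 lookahead=id remaining=[id - num - num + id - num $]
Step 6: shift id. Stack=[E - id] ptr=3 lookahead=- remaining=[- num - num + id - num $]
Step 7: reduce F->id. Stack=[E - F] ptr=3 lookahead=- remaining=[- num - num + id - num $]
Step 8: reduce T->F. Stack=[E - T] ptr=3 lookahead=- remaining=[- num - num + id - num $]
Step 9: reduce E->E - T. Stack=[E] ptr=3 lookahead=- remaining=[- num - num + id - num $]
Step 10: shift -. Stack=[E -] ptr=4 lookahead=num remaining=[num - num + id - num $]
Step 11: shift num. Stack=[E - num] ptr=5 lookahead=- remaining=[- num + id - num $]
Step 12: reduce F->num. Stack=[E - F] ptr=5 lookahead=- remaining=[- num + id - num $]
Step 13: reduce T->F. Stack=[E - T] ptr=5 lookahead=- remaining=[- num + id - num $]
Step 14: reduce E->E - T. Stack=[E] ptr=5 lookahead=- remaining=[- num + id - num $]
Step 15: shift -. Stack=[E -] ptr=6 lookahead=num remaining=[num + id - num $]
Step 16: shift num. Stack=[E - num] ptr=7 lookahead=+ remaining=[+ id - num $]
Step 17: reduce F->num. Stack=[E - F] ptr=7 lookahead=+ remaining=[+ id - num $]
Step 18: reduce T->F. Stack=[E - T] ptr=7 lookahead=+ remaining=[+ id - num $]
Step 19: reduce E->E - T. Stack=[E] ptr=7 lookahead=+ remaining=[+ id - num $]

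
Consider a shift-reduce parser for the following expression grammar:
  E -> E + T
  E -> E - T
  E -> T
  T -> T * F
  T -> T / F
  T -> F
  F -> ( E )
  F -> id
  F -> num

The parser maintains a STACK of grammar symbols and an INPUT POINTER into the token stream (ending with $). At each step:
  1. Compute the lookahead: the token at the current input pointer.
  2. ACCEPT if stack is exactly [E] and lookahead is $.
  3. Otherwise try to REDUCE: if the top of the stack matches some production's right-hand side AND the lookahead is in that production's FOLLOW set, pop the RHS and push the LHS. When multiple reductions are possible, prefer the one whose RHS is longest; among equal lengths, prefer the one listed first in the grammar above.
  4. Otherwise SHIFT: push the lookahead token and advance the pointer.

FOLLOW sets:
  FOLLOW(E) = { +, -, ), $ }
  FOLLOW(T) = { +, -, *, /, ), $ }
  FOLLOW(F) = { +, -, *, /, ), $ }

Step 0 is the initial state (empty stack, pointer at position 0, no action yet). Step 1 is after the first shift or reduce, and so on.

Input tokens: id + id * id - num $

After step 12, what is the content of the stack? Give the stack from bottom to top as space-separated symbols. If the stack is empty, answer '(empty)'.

Answer: E + T

Derivation:
Step 1: shift id. Stack=[id] ptr=1 lookahead=+ remaining=[+ id * id - num $]
Step 2: reduce F->id. Stack=[F] ptr=1 lookahead=+ remaining=[+ id * id - num $]
Step 3: reduce T->F. Stack=[T] ptr=1 lookahead=+ remaining=[+ id * id - num $]
Step 4: reduce E->T. Stack=[E] ptr=1 lookahead=+ remaining=[+ id * id - num $]
Step 5: shift +. Stack=[E +] ptr=2 lookahead=id remaining=[id * id - num $]
Step 6: shift id. Stack=[E + id] ptr=3 lookahead=* remaining=[* id - num $]
Step 7: reduce F->id. Stack=[E + F] ptr=3 lookahead=* remaining=[* id - num $]
Step 8: reduce T->F. Stack=[E + T] ptr=3 lookahead=* remaining=[* id - num $]
Step 9: shift *. Stack=[E + T *] ptr=4 lookahead=id remaining=[id - num $]
Step 10: shift id. Stack=[E + T * id] ptr=5 lookahead=- remaining=[- num $]
Step 11: reduce F->id. Stack=[E + T * F] ptr=5 lookahead=- remaining=[- num $]
Step 12: reduce T->T * F. Stack=[E + T] ptr=5 lookahead=- remaining=[- num $]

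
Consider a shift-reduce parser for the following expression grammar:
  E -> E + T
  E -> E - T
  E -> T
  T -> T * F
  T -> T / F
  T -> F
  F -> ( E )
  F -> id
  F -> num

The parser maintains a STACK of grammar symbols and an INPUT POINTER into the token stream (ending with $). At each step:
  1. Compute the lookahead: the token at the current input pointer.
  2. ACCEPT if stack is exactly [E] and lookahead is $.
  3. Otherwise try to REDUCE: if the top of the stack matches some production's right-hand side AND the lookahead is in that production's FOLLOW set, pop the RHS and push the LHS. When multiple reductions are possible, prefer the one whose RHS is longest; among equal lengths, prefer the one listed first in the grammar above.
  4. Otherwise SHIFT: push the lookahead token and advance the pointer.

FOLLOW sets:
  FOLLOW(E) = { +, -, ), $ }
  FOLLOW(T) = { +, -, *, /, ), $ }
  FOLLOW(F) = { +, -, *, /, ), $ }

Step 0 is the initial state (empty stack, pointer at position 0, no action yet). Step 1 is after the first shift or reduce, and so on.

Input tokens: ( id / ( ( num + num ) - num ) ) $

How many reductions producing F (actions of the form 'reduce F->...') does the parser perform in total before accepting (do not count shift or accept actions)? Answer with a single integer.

Step 1: shift (. Stack=[(] ptr=1 lookahead=id remaining=[id / ( ( num + num ) - num ) ) $]
Step 2: shift id. Stack=[( id] ptr=2 lookahead=/ remaining=[/ ( ( num + num ) - num ) ) $]
Step 3: reduce F->id. Stack=[( F] ptr=2 lookahead=/ remaining=[/ ( ( num + num ) - num ) ) $]
Step 4: reduce T->F. Stack=[( T] ptr=2 lookahead=/ remaining=[/ ( ( num + num ) - num ) ) $]
Step 5: shift /. Stack=[( T /] ptr=3 lookahead=( remaining=[( ( num + num ) - num ) ) $]
Step 6: shift (. Stack=[( T / (] ptr=4 lookahead=( remaining=[( num + num ) - num ) ) $]
Step 7: shift (. Stack=[( T / ( (] ptr=5 lookahead=num remaining=[num + num ) - num ) ) $]
Step 8: shift num. Stack=[( T / ( ( num] ptr=6 lookahead=+ remaining=[+ num ) - num ) ) $]
Step 9: reduce F->num. Stack=[( T / ( ( F] ptr=6 lookahead=+ remaining=[+ num ) - num ) ) $]
Step 10: reduce T->F. Stack=[( T / ( ( T] ptr=6 lookahead=+ remaining=[+ num ) - num ) ) $]
Step 11: reduce E->T. Stack=[( T / ( ( E] ptr=6 lookahead=+ remaining=[+ num ) - num ) ) $]
Step 12: shift +. Stack=[( T / ( ( E +] ptr=7 lookahead=num remaining=[num ) - num ) ) $]
Step 13: shift num. Stack=[( T / ( ( E + num] ptr=8 lookahead=) remaining=[) - num ) ) $]
Step 14: reduce F->num. Stack=[( T / ( ( E + F] ptr=8 lookahead=) remaining=[) - num ) ) $]
Step 15: reduce T->F. Stack=[( T / ( ( E + T] ptr=8 lookahead=) remaining=[) - num ) ) $]
Step 16: reduce E->E + T. Stack=[( T / ( ( E] ptr=8 lookahead=) remaining=[) - num ) ) $]
Step 17: shift ). Stack=[( T / ( ( E )] ptr=9 lookahead=- remaining=[- num ) ) $]
Step 18: reduce F->( E ). Stack=[( T / ( F] ptr=9 lookahead=- remaining=[- num ) ) $]
Step 19: reduce T->F. Stack=[( T / ( T] ptr=9 lookahead=- remaining=[- num ) ) $]
Step 20: reduce E->T. Stack=[( T / ( E] ptr=9 lookahead=- remaining=[- num ) ) $]
Step 21: shift -. Stack=[( T / ( E -] ptr=10 lookahead=num remaining=[num ) ) $]
Step 22: shift num. Stack=[( T / ( E - num] ptr=11 lookahead=) remaining=[) ) $]
Step 23: reduce F->num. Stack=[( T / ( E - F] ptr=11 lookahead=) remaining=[) ) $]
Step 24: reduce T->F. Stack=[( T / ( E - T] ptr=11 lookahead=) remaining=[) ) $]
Step 25: reduce E->E - T. Stack=[( T / ( E] ptr=11 lookahead=) remaining=[) ) $]
Step 26: shift ). Stack=[( T / ( E )] ptr=12 lookahead=) remaining=[) $]
Step 27: reduce F->( E ). Stack=[( T / F] ptr=12 lookahead=) remaining=[) $]
Step 28: reduce T->T / F. Stack=[( T] ptr=12 lookahead=) remaining=[) $]
Step 29: reduce E->T. Stack=[( E] ptr=12 lookahead=) remaining=[) $]
Step 30: shift ). Stack=[( E )] ptr=13 lookahead=$ remaining=[$]
Step 31: reduce F->( E ). Stack=[F] ptr=13 lookahead=$ remaining=[$]
Step 32: reduce T->F. Stack=[T] ptr=13 lookahead=$ remaining=[$]
Step 33: reduce E->T. Stack=[E] ptr=13 lookahead=$ remaining=[$]
Step 34: accept. Stack=[E] ptr=13 lookahead=$ remaining=[$]

Answer: 7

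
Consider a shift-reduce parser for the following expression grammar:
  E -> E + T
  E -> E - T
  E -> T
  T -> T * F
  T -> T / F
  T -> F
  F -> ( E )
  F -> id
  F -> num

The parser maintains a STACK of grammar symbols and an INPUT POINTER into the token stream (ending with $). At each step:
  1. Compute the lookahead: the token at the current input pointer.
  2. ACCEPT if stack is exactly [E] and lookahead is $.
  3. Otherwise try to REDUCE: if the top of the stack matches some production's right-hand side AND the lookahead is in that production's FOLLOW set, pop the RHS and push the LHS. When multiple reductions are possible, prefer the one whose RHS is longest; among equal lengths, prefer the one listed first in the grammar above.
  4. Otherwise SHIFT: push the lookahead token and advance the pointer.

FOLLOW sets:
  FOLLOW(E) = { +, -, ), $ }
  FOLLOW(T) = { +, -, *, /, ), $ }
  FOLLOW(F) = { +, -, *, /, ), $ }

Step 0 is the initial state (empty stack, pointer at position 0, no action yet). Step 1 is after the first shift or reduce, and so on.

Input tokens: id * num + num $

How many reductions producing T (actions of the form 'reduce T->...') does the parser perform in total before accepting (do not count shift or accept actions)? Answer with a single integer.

Answer: 3

Derivation:
Step 1: shift id. Stack=[id] ptr=1 lookahead=* remaining=[* num + num $]
Step 2: reduce F->id. Stack=[F] ptr=1 lookahead=* remaining=[* num + num $]
Step 3: reduce T->F. Stack=[T] ptr=1 lookahead=* remaining=[* num + num $]
Step 4: shift *. Stack=[T *] ptr=2 lookahead=num remaining=[num + num $]
Step 5: shift num. Stack=[T * num] ptr=3 lookahead=+ remaining=[+ num $]
Step 6: reduce F->num. Stack=[T * F] ptr=3 lookahead=+ remaining=[+ num $]
Step 7: reduce T->T * F. Stack=[T] ptr=3 lookahead=+ remaining=[+ num $]
Step 8: reduce E->T. Stack=[E] ptr=3 lookahead=+ remaining=[+ num $]
Step 9: shift +. Stack=[E +] ptr=4 lookahead=num remaining=[num $]
Step 10: shift num. Stack=[E + num] ptr=5 lookahead=$ remaining=[$]
Step 11: reduce F->num. Stack=[E + F] ptr=5 lookahead=$ remaining=[$]
Step 12: reduce T->F. Stack=[E + T] ptr=5 lookahead=$ remaining=[$]
Step 13: reduce E->E + T. Stack=[E] ptr=5 lookahead=$ remaining=[$]
Step 14: accept. Stack=[E] ptr=5 lookahead=$ remaining=[$]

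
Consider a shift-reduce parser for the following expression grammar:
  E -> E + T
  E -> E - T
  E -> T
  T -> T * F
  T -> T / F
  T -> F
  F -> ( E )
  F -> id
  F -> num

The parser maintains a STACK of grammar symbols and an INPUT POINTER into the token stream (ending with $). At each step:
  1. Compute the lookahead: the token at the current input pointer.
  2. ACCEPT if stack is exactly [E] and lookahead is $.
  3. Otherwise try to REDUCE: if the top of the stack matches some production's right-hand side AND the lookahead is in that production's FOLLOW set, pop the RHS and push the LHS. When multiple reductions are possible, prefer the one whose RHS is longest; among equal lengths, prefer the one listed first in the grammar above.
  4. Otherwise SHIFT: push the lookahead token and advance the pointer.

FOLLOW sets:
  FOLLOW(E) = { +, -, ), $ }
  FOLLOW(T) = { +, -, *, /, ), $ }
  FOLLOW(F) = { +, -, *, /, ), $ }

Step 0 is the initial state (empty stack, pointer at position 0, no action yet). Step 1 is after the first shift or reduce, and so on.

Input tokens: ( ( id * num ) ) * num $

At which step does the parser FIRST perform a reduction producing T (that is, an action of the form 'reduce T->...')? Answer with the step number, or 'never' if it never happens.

Answer: 5

Derivation:
Step 1: shift (. Stack=[(] ptr=1 lookahead=( remaining=[( id * num ) ) * num $]
Step 2: shift (. Stack=[( (] ptr=2 lookahead=id remaining=[id * num ) ) * num $]
Step 3: shift id. Stack=[( ( id] ptr=3 lookahead=* remaining=[* num ) ) * num $]
Step 4: reduce F->id. Stack=[( ( F] ptr=3 lookahead=* remaining=[* num ) ) * num $]
Step 5: reduce T->F. Stack=[( ( T] ptr=3 lookahead=* remaining=[* num ) ) * num $]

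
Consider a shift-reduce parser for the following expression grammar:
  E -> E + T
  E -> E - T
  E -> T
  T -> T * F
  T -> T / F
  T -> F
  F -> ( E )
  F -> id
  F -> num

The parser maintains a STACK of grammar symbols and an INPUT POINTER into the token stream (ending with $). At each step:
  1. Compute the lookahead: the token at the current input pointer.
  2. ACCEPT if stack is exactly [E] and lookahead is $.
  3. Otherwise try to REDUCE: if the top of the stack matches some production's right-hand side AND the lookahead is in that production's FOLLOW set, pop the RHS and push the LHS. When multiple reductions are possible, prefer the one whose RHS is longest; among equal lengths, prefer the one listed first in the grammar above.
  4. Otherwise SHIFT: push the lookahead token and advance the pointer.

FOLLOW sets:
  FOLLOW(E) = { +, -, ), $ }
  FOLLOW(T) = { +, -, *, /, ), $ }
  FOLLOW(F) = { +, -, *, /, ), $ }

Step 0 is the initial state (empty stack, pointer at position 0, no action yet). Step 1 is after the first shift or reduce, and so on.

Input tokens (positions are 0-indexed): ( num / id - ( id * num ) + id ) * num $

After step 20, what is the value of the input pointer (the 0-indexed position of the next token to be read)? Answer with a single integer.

Answer: 10

Derivation:
Step 1: shift (. Stack=[(] ptr=1 lookahead=num remaining=[num / id - ( id * num ) + id ) * num $]
Step 2: shift num. Stack=[( num] ptr=2 lookahead=/ remaining=[/ id - ( id * num ) + id ) * num $]
Step 3: reduce F->num. Stack=[( F] ptr=2 lookahead=/ remaining=[/ id - ( id * num ) + id ) * num $]
Step 4: reduce T->F. Stack=[( T] ptr=2 lookahead=/ remaining=[/ id - ( id * num ) + id ) * num $]
Step 5: shift /. Stack=[( T /] ptr=3 lookahead=id remaining=[id - ( id * num ) + id ) * num $]
Step 6: shift id. Stack=[( T / id] ptr=4 lookahead=- remaining=[- ( id * num ) + id ) * num $]
Step 7: reduce F->id. Stack=[( T / F] ptr=4 lookahead=- remaining=[- ( id * num ) + id ) * num $]
Step 8: reduce T->T / F. Stack=[( T] ptr=4 lookahead=- remaining=[- ( id * num ) + id ) * num $]
Step 9: reduce E->T. Stack=[( E] ptr=4 lookahead=- remaining=[- ( id * num ) + id ) * num $]
Step 10: shift -. Stack=[( E -] ptr=5 lookahead=( remaining=[( id * num ) + id ) * num $]
Step 11: shift (. Stack=[( E - (] ptr=6 lookahead=id remaining=[id * num ) + id ) * num $]
Step 12: shift id. Stack=[( E - ( id] ptr=7 lookahead=* remaining=[* num ) + id ) * num $]
Step 13: reduce F->id. Stack=[( E - ( F] ptr=7 lookahead=* remaining=[* num ) + id ) * num $]
Step 14: reduce T->F. Stack=[( E - ( T] ptr=7 lookahead=* remaining=[* num ) + id ) * num $]
Step 15: shift *. Stack=[( E - ( T *] ptr=8 lookahead=num remaining=[num ) + id ) * num $]
Step 16: shift num. Stack=[( E - ( T * num] ptr=9 lookahead=) remaining=[) + id ) * num $]
Step 17: reduce F->num. Stack=[( E - ( T * F] ptr=9 lookahead=) remaining=[) + id ) * num $]
Step 18: reduce T->T * F. Stack=[( E - ( T] ptr=9 lookahead=) remaining=[) + id ) * num $]
Step 19: reduce E->T. Stack=[( E - ( E] ptr=9 lookahead=) remaining=[) + id ) * num $]
Step 20: shift ). Stack=[( E - ( E )] ptr=10 lookahead=+ remaining=[+ id ) * num $]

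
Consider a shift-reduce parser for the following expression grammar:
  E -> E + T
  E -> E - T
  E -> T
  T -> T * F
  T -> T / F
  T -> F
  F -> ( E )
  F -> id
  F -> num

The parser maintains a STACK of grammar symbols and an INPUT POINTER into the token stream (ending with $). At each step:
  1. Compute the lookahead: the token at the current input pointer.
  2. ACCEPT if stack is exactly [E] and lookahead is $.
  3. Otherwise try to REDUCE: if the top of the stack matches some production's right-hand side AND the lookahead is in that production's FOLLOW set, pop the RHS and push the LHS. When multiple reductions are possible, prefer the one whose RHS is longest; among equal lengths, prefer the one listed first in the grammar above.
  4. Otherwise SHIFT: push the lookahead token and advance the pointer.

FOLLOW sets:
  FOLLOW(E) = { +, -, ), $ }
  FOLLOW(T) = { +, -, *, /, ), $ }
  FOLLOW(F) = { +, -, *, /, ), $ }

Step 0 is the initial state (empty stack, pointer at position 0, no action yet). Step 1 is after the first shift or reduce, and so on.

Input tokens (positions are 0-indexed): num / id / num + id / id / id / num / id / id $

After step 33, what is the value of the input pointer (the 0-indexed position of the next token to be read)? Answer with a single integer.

Step 1: shift num. Stack=[num] ptr=1 lookahead=/ remaining=[/ id / num + id / id / id / num / id / id $]
Step 2: reduce F->num. Stack=[F] ptr=1 lookahead=/ remaining=[/ id / num + id / id / id / num / id / id $]
Step 3: reduce T->F. Stack=[T] ptr=1 lookahead=/ remaining=[/ id / num + id / id / id / num / id / id $]
Step 4: shift /. Stack=[T /] ptr=2 lookahead=id remaining=[id / num + id / id / id / num / id / id $]
Step 5: shift id. Stack=[T / id] ptr=3 lookahead=/ remaining=[/ num + id / id / id / num / id / id $]
Step 6: reduce F->id. Stack=[T / F] ptr=3 lookahead=/ remaining=[/ num + id / id / id / num / id / id $]
Step 7: reduce T->T / F. Stack=[T] ptr=3 lookahead=/ remaining=[/ num + id / id / id / num / id / id $]
Step 8: shift /. Stack=[T /] ptr=4 lookahead=num remaining=[num + id / id / id / num / id / id $]
Step 9: shift num. Stack=[T / num] ptr=5 lookahead=+ remaining=[+ id / id / id / num / id / id $]
Step 10: reduce F->num. Stack=[T / F] ptr=5 lookahead=+ remaining=[+ id / id / id / num / id / id $]
Step 11: reduce T->T / F. Stack=[T] ptr=5 lookahead=+ remaining=[+ id / id / id / num / id / id $]
Step 12: reduce E->T. Stack=[E] ptr=5 lookahead=+ remaining=[+ id / id / id / num / id / id $]
Step 13: shift +. Stack=[E +] ptr=6 lookahead=id remaining=[id / id / id / num / id / id $]
Step 14: shift id. Stack=[E + id] ptr=7 lookahead=/ remaining=[/ id / id / num / id / id $]
Step 15: reduce F->id. Stack=[E + F] ptr=7 lookahead=/ remaining=[/ id / id / num / id / id $]
Step 16: reduce T->F. Stack=[E + T] ptr=7 lookahead=/ remaining=[/ id / id / num / id / id $]
Step 17: shift /. Stack=[E + T /] ptr=8 lookahead=id remaining=[id / id / num / id / id $]
Step 18: shift id. Stack=[E + T / id] ptr=9 lookahead=/ remaining=[/ id / num / id / id $]
Step 19: reduce F->id. Stack=[E + T / F] ptr=9 lookahead=/ remaining=[/ id / num / id / id $]
Step 20: reduce T->T / F. Stack=[E + T] ptr=9 lookahead=/ remaining=[/ id / num / id / id $]
Step 21: shift /. Stack=[E + T /] ptr=10 lookahead=id remaining=[id / num / id / id $]
Step 22: shift id. Stack=[E + T / id] ptr=11 lookahead=/ remaining=[/ num / id / id $]
Step 23: reduce F->id. Stack=[E + T / F] ptr=11 lookahead=/ remaining=[/ num / id / id $]
Step 24: reduce T->T / F. Stack=[E + T] ptr=11 lookahead=/ remaining=[/ num / id / id $]
Step 25: shift /. Stack=[E + T /] ptr=12 lookahead=num remaining=[num / id / id $]
Step 26: shift num. Stack=[E + T / num] ptr=13 lookahead=/ remaining=[/ id / id $]
Step 27: reduce F->num. Stack=[E + T / F] ptr=13 lookahead=/ remaining=[/ id / id $]
Step 28: reduce T->T / F. Stack=[E + T] ptr=13 lookahead=/ remaining=[/ id / id $]
Step 29: shift /. Stack=[E + T /] ptr=14 lookahead=id remaining=[id / id $]
Step 30: shift id. Stack=[E + T / id] ptr=15 lookahead=/ remaining=[/ id $]
Step 31: reduce F->id. Stack=[E + T / F] ptr=15 lookahead=/ remaining=[/ id $]
Step 32: reduce T->T / F. Stack=[E + T] ptr=15 lookahead=/ remaining=[/ id $]
Step 33: shift /. Stack=[E + T /] ptr=16 lookahead=id remaining=[id $]

Answer: 16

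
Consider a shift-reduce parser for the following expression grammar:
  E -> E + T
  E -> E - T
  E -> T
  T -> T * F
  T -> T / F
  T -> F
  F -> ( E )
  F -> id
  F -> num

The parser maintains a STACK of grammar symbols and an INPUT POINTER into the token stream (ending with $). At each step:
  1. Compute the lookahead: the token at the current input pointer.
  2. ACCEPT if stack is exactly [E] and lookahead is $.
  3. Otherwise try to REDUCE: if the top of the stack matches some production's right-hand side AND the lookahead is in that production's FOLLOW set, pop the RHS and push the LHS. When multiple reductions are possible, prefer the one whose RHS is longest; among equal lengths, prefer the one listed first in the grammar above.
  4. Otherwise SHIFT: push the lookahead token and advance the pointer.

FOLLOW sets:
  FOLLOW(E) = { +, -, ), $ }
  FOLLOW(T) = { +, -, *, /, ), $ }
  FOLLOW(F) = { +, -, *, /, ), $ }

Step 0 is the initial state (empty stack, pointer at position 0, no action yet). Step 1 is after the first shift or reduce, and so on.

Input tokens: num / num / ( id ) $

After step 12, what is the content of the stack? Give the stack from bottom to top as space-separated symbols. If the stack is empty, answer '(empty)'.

Step 1: shift num. Stack=[num] ptr=1 lookahead=/ remaining=[/ num / ( id ) $]
Step 2: reduce F->num. Stack=[F] ptr=1 lookahead=/ remaining=[/ num / ( id ) $]
Step 3: reduce T->F. Stack=[T] ptr=1 lookahead=/ remaining=[/ num / ( id ) $]
Step 4: shift /. Stack=[T /] ptr=2 lookahead=num remaining=[num / ( id ) $]
Step 5: shift num. Stack=[T / num] ptr=3 lookahead=/ remaining=[/ ( id ) $]
Step 6: reduce F->num. Stack=[T / F] ptr=3 lookahead=/ remaining=[/ ( id ) $]
Step 7: reduce T->T / F. Stack=[T] ptr=3 lookahead=/ remaining=[/ ( id ) $]
Step 8: shift /. Stack=[T /] ptr=4 lookahead=( remaining=[( id ) $]
Step 9: shift (. Stack=[T / (] ptr=5 lookahead=id remaining=[id ) $]
Step 10: shift id. Stack=[T / ( id] ptr=6 lookahead=) remaining=[) $]
Step 11: reduce F->id. Stack=[T / ( F] ptr=6 lookahead=) remaining=[) $]
Step 12: reduce T->F. Stack=[T / ( T] ptr=6 lookahead=) remaining=[) $]

Answer: T / ( T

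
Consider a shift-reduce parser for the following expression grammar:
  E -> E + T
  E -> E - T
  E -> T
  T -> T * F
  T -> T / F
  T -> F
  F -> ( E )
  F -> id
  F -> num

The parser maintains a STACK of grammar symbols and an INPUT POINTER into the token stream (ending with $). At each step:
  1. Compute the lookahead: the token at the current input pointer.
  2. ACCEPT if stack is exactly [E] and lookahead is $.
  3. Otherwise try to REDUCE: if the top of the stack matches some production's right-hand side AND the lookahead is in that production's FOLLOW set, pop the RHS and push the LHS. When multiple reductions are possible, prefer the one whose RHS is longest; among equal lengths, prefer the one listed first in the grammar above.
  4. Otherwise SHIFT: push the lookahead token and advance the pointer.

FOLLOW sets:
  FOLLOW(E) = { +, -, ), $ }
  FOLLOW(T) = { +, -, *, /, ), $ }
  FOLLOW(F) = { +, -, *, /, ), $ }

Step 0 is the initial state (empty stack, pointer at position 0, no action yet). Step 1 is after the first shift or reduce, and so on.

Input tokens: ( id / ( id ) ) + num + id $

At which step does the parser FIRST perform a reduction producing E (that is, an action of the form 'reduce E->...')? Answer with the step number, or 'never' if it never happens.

Step 1: shift (. Stack=[(] ptr=1 lookahead=id remaining=[id / ( id ) ) + num + id $]
Step 2: shift id. Stack=[( id] ptr=2 lookahead=/ remaining=[/ ( id ) ) + num + id $]
Step 3: reduce F->id. Stack=[( F] ptr=2 lookahead=/ remaining=[/ ( id ) ) + num + id $]
Step 4: reduce T->F. Stack=[( T] ptr=2 lookahead=/ remaining=[/ ( id ) ) + num + id $]
Step 5: shift /. Stack=[( T /] ptr=3 lookahead=( remaining=[( id ) ) + num + id $]
Step 6: shift (. Stack=[( T / (] ptr=4 lookahead=id remaining=[id ) ) + num + id $]
Step 7: shift id. Stack=[( T / ( id] ptr=5 lookahead=) remaining=[) ) + num + id $]
Step 8: reduce F->id. Stack=[( T / ( F] ptr=5 lookahead=) remaining=[) ) + num + id $]
Step 9: reduce T->F. Stack=[( T / ( T] ptr=5 lookahead=) remaining=[) ) + num + id $]
Step 10: reduce E->T. Stack=[( T / ( E] ptr=5 lookahead=) remaining=[) ) + num + id $]

Answer: 10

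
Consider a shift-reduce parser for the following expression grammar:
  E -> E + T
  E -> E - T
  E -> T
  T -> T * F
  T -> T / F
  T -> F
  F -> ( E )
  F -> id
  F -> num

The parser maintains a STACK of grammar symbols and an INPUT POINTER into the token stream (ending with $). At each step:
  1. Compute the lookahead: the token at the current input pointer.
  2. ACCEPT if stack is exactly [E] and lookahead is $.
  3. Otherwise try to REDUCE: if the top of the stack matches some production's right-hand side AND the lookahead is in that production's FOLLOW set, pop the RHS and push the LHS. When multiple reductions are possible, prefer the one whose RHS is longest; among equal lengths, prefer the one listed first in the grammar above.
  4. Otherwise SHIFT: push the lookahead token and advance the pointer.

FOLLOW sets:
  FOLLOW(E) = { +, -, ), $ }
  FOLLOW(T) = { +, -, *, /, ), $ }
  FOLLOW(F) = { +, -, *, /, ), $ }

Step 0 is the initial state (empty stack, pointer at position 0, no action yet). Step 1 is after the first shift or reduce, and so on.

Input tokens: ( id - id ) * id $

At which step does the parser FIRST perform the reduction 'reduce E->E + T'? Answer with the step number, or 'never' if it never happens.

Answer: never

Derivation:
Step 1: shift (. Stack=[(] ptr=1 lookahead=id remaining=[id - id ) * id $]
Step 2: shift id. Stack=[( id] ptr=2 lookahead=- remaining=[- id ) * id $]
Step 3: reduce F->id. Stack=[( F] ptr=2 lookahead=- remaining=[- id ) * id $]
Step 4: reduce T->F. Stack=[( T] ptr=2 lookahead=- remaining=[- id ) * id $]
Step 5: reduce E->T. Stack=[( E] ptr=2 lookahead=- remaining=[- id ) * id $]
Step 6: shift -. Stack=[( E -] ptr=3 lookahead=id remaining=[id ) * id $]
Step 7: shift id. Stack=[( E - id] ptr=4 lookahead=) remaining=[) * id $]
Step 8: reduce F->id. Stack=[( E - F] ptr=4 lookahead=) remaining=[) * id $]
Step 9: reduce T->F. Stack=[( E - T] ptr=4 lookahead=) remaining=[) * id $]
Step 10: reduce E->E - T. Stack=[( E] ptr=4 lookahead=) remaining=[) * id $]
Step 11: shift ). Stack=[( E )] ptr=5 lookahead=* remaining=[* id $]
Step 12: reduce F->( E ). Stack=[F] ptr=5 lookahead=* remaining=[* id $]
Step 13: reduce T->F. Stack=[T] ptr=5 lookahead=* remaining=[* id $]
Step 14: shift *. Stack=[T *] ptr=6 lookahead=id remaining=[id $]
Step 15: shift id. Stack=[T * id] ptr=7 lookahead=$ remaining=[$]
Step 16: reduce F->id. Stack=[T * F] ptr=7 lookahead=$ remaining=[$]
Step 17: reduce T->T * F. Stack=[T] ptr=7 lookahead=$ remaining=[$]
Step 18: reduce E->T. Stack=[E] ptr=7 lookahead=$ remaining=[$]
Step 19: accept. Stack=[E] ptr=7 lookahead=$ remaining=[$]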